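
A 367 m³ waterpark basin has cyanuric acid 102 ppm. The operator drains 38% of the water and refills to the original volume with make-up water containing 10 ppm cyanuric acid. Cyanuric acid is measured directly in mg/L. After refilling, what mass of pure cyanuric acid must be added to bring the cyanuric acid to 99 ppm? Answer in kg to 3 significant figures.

11.7 kg

Volume: 367 m³ = 367,000 L.
After draining 38% and refilling: 102 × 0.62 + 10 × 0.38 = 67.04 ppm.
Deficit to target: 99 − 67.04 = 31.96 mg/L.
Mass: 31.96 mg/L × 367,000 L = 11,730 g cyanuric acid.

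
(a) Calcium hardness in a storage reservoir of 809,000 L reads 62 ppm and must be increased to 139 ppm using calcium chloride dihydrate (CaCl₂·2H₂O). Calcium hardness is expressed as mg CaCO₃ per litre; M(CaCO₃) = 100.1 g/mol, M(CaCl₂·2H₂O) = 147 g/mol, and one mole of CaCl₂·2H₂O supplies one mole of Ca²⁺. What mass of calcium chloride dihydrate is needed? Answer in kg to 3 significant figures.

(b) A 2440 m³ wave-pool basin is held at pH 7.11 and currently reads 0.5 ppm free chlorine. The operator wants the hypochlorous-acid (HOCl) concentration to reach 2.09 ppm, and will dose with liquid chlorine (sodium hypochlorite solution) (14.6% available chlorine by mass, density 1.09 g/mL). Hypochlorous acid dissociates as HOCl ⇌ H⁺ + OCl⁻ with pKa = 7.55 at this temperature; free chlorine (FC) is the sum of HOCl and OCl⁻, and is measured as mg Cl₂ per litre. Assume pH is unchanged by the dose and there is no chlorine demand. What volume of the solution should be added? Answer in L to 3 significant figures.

(a) 91.5 kg; (b) 36.0 L

(a) Hardness to add: (139 − 62) = 77 mg/L as CaCO₃ × 809,000 L = 62,290 g as CaCO₃.
(a) Moles of Ca²⁺ (1 mol Ca²⁺ ≡ 1 mol CaCO₃): 62,290 / 100.1 g/mol = 622.3 mol.
(a) Mass of CaCl₂·2H₂O: 622.3 × 147 = 91,480 g.

(b) Volume: 2440 m³ = 2,440,000 L.
(b) [OCl⁻]/[HOCl] = 10^(pH − pKa) = 10^(7.11 − 7.55) = 0.3631; fraction as HOCl = 1/(1 + 0.3631) = 0.7336.
(b) Free chlorine required for 2.09 ppm HOCl: 2.09 / 0.7336 = 2.849 ppm.
(b) FC to add: 2.849 − 0.5 = 2.349 mg/L as Cl₂.
(b) Cl₂ equivalent: 2.349 mg/L × 2,440,000 L = 5731 g.
(b) Product at 14.6% available Cl: 5731 / 0.146 = 39,250 g.
(b) Volume: 39,250 g ÷ 1.09 g/mL = 36,010 mL.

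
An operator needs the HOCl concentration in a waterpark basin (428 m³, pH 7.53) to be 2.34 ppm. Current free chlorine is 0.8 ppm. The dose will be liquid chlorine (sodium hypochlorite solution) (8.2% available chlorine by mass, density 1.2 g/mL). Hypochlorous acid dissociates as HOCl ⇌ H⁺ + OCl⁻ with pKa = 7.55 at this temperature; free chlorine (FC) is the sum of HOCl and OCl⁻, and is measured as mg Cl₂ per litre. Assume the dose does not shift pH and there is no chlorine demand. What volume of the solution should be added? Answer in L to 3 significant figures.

Volume: 428 m³ = 428,000 L.
[OCl⁻]/[HOCl] = 10^(pH − pKa) = 10^(7.53 − 7.55) = 0.955; fraction as HOCl = 1/(1 + 0.955) = 0.5115.
Free chlorine required for 2.34 ppm HOCl: 2.34 / 0.5115 = 4.575 ppm.
FC to add: 4.575 − 0.8 = 3.775 mg/L as Cl₂.
Cl₂ equivalent: 3.775 mg/L × 428,000 L = 1616 g.
Product at 8.2% available Cl: 1616 / 0.082 = 19,700 g.
Volume: 19,700 g ÷ 1.2 g/mL = 16,420 mL.

16.4 L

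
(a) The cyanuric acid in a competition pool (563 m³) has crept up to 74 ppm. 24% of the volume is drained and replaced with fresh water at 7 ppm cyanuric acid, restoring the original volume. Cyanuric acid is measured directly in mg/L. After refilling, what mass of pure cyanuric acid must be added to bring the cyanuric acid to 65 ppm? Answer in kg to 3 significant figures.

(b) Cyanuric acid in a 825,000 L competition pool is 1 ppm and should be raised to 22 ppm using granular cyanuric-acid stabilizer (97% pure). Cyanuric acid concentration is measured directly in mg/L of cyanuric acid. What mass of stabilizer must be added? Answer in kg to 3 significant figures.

(a) Volume: 563 m³ = 563,000 L.
(a) After draining 24% and refilling: 74 × 0.76 + 7 × 0.24 = 57.92 ppm.
(a) Deficit to target: 65 − 57.92 = 7.08 mg/L.
(a) Mass: 7.08 mg/L × 563,000 L = 3986 g cyanuric acid.

(b) CYA to add: (22 − 1) = 21 mg/L × 825,000 L = 17,320 g cyanuric acid.
(b) At 97% purity: 17,320 / 0.97 = 17,860 g product.

(a) 3.99 kg; (b) 17.9 kg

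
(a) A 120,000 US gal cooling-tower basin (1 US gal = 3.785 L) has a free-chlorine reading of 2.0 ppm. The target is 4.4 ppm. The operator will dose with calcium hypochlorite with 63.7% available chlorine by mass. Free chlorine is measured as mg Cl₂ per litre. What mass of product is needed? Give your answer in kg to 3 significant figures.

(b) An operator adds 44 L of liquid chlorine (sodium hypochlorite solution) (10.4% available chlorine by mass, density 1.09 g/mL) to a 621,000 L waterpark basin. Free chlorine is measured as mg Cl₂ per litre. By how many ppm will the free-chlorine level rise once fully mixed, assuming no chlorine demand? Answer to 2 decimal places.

(a) Volume: 120,000 US gal × 3.785 L/gal = 454,200 L.
(a) Chlorine deficit: 4.4 − 2.0 = 2.4 ppm = 2.4 mg/L as Cl₂.
(a) Cl₂ equivalent needed: 2.4 mg/L × 454,200 L = 1,090,000 mg = 1090 g.
(a) Product at 63.7% available chlorine: 1090 / 0.637 = 1711 g.

(b) Mass of solution: 44 L × 1000 mL/L × 1.09 g/mL = 47,960 g.
(b) Available chlorine delivered: 47,960 g × 0.104 = 4988 g as Cl₂.
(b) Concentration rise: 4988 g / 621,000 L = 8.032 mg/L = 8.03 ppm.

(a) 1.71 kg; (b) 8.03 ppm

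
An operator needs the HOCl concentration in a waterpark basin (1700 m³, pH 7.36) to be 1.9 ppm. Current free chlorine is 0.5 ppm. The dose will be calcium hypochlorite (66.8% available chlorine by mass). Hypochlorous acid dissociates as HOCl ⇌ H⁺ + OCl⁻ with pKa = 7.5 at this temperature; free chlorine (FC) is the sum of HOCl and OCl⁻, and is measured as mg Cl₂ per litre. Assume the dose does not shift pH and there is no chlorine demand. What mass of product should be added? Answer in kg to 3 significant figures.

Volume: 1700 m³ = 1,700,000 L.
[OCl⁻]/[HOCl] = 10^(pH − pKa) = 10^(7.36 − 7.5) = 0.7244; fraction as HOCl = 1/(1 + 0.7244) = 0.5799.
Free chlorine required for 1.9 ppm HOCl: 1.9 / 0.5799 = 3.276 ppm.
FC to add: 3.276 − 0.5 = 2.776 mg/L as Cl₂.
Cl₂ equivalent: 2.776 mg/L × 1,700,000 L = 4720 g.
Product at 66.8% available Cl: 4720 / 0.668 = 7066 g.

7.07 kg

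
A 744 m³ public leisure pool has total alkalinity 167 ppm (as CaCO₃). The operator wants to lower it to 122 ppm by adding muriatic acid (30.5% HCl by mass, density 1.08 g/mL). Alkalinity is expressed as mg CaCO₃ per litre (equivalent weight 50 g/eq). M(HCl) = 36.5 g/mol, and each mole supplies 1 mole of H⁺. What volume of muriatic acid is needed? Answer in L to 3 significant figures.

74.2 L

Volume: 744 m³ = 744,000 L.
Alkalinity to neutralize: (167 − 122) = 45 mg/L as CaCO₃ × 744,000 L = 33,480 g as CaCO₃.
Equivalents of H⁺ required: 33,480 ÷ 50 g/eq = 669.6 eq = 669.6 mol HCl.
Mass of HCl: 669.6 × 36.5 = 24,440 g.
Mass of 30.5% solution: 24,440 / 0.305 = 80,130 g.
Volume: 80,130 g ÷ 1.08 g/mL = 74,200 mL.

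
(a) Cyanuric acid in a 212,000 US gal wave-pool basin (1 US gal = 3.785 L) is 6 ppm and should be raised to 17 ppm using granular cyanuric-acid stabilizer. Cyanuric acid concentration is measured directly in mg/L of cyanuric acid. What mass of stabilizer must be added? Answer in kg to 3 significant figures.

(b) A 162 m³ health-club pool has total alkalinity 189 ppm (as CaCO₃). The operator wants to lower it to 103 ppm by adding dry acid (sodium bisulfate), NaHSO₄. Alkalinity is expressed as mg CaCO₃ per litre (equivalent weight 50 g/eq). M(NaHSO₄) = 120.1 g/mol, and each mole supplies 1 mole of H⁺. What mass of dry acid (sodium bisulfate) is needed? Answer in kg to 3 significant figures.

(a) 8.83 kg; (b) 33.5 kg

(a) Volume: 212,000 US gal × 3.785 L/gal = 802,420 L.
(a) CYA to add: (17 − 6) = 11 mg/L × 802,420 L = 8827 g cyanuric acid.

(b) Volume: 162 m³ = 162,000 L.
(b) Alkalinity to neutralize: (189 − 103) = 86 mg/L as CaCO₃ × 162,000 L = 13,930 g as CaCO₃.
(b) Equivalents of H⁺ required: 13,930 ÷ 50 g/eq = 278.6 eq = 278.6 mol NaHSO₄.
(b) Mass of NaHSO₄: 278.6 × 120.1 = 33,460 g.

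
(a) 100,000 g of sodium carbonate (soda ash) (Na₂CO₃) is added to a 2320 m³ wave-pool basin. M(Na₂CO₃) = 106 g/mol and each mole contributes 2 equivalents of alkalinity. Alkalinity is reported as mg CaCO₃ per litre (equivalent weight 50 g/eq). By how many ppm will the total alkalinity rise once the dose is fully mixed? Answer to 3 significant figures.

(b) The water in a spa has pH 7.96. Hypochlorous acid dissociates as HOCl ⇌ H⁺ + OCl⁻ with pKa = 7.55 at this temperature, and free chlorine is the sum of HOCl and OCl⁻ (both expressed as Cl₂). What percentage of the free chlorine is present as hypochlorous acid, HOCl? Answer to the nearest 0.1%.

(a) 40.7 ppm; (b) 28.0%

(a) Volume: 2320 m³ = 2,320,000 L.
(a) Moles of Na₂CO₃: 100,000 g ÷ 106 g/mol = 943.4 mol → 1887 eq of alkalinity.
(a) As CaCO₃: 1887 eq × 50 g/eq = 94,340 g.
(a) Rise: 94,340 g / 2,320,000 L × 1000 = 40.66 mg/L.

(b) [OCl⁻]/[HOCl] = 10^(pH − pKa) = 10^(7.96 − 7.55) = 10^0.41 = 2.57.
(b) Fraction as HOCl = 1 / (1 + 2.57) = 0.2801.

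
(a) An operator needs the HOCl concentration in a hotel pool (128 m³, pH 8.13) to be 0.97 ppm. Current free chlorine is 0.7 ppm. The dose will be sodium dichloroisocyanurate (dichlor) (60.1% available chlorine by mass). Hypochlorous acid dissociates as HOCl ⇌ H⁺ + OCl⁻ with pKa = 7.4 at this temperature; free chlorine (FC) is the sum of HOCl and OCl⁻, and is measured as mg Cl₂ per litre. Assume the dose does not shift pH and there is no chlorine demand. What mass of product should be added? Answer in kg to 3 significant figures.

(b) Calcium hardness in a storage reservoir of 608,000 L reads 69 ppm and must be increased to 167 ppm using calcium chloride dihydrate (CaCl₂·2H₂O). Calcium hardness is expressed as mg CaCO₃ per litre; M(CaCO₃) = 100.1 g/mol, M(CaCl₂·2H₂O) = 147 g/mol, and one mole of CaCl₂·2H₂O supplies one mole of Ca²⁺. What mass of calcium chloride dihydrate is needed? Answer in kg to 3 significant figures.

(a) 1.17 kg; (b) 87.5 kg

(a) Volume: 128 m³ = 128,000 L.
(a) [OCl⁻]/[HOCl] = 10^(pH − pKa) = 10^(8.13 − 7.4) = 5.37; fraction as HOCl = 1/(1 + 5.37) = 0.157.
(a) Free chlorine required for 0.97 ppm HOCl: 0.97 / 0.157 = 6.179 ppm.
(a) FC to add: 6.179 − 0.7 = 5.479 mg/L as Cl₂.
(a) Cl₂ equivalent: 5.479 mg/L × 128,000 L = 701.3 g.
(a) Product at 60.1% available Cl: 701.3 / 0.601 = 1167 g.

(b) Hardness to add: (167 − 69) = 98 mg/L as CaCO₃ × 608,000 L = 59,580 g as CaCO₃.
(b) Moles of Ca²⁺ (1 mol Ca²⁺ ≡ 1 mol CaCO₃): 59,580 / 100.1 g/mol = 595.2 mol.
(b) Mass of CaCl₂·2H₂O: 595.2 × 147 = 87,500 g.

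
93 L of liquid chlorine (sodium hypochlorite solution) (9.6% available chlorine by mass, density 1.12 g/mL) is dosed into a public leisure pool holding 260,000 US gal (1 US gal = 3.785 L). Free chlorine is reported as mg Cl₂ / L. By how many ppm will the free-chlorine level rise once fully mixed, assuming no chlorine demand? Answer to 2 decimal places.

10.16 ppm

Volume: 260,000 US gal × 3.785 L/gal = 984,100 L.
Mass of solution: 93 L × 1000 mL/L × 1.12 g/mL = 104,200 g.
Available chlorine delivered: 104,200 g × 0.096 = 9999 g as Cl₂.
Concentration rise: 9999 g / 984,100 L = 10.16 mg/L = 10.16 ppm.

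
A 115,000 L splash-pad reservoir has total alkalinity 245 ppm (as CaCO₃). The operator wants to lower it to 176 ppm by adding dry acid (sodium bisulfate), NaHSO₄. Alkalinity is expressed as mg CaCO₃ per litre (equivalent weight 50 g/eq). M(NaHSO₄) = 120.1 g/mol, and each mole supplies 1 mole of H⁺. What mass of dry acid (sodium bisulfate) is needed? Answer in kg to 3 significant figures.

Alkalinity to neutralize: (245 − 176) = 69 mg/L as CaCO₃ × 115,000 L = 7935 g as CaCO₃.
Equivalents of H⁺ required: 7935 ÷ 50 g/eq = 158.7 eq = 158.7 mol NaHSO₄.
Mass of NaHSO₄: 158.7 × 120.1 = 19,060 g.

19.1 kg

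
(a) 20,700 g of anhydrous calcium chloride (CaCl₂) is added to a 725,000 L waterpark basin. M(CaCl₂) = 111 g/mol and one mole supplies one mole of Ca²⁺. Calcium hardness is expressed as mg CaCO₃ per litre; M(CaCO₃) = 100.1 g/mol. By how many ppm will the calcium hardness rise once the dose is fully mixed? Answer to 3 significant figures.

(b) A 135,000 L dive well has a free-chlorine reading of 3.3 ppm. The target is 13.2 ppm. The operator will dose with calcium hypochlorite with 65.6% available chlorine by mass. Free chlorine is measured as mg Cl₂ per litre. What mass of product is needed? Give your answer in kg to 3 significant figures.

(a) 25.7 ppm; (b) 2.04 kg

(a) Moles of Ca²⁺: 20,700 g ÷ 111 g/mol = 186.5 mol.
(a) As CaCO₃: 186.5 mol × 100.1 g/mol = 18,670 g.
(a) Rise: 18,670 g / 725,000 L × 1000 = 25.75 mg/L.

(b) Chlorine deficit: 13.2 − 3.3 = 9.9 ppm = 9.9 mg/L as Cl₂.
(b) Cl₂ equivalent needed: 9.9 mg/L × 135,000 L = 1,336,000 mg = 1336 g.
(b) Product at 65.6% available chlorine: 1336 / 0.656 = 2037 g.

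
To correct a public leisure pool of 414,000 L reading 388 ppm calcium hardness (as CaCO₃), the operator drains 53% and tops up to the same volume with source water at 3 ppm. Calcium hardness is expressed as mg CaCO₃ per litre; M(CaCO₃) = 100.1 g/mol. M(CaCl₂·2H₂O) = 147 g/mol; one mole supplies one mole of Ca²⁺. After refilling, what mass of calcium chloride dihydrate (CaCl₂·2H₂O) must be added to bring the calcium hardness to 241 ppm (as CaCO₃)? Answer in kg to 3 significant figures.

After draining 53% and refilling: 388 × 0.47 + 3 × 0.53 = 183.95 ppm.
Deficit to target: 241 − 183.95 = 57.05 mg/L.
As CaCO₃: 57.05 mg/L × 414,000 L = 23,620 g; ÷ 100.1 = 236 mol Ca²⁺.
Mass: 236 × 147 = 34,680 g.

34.7 kg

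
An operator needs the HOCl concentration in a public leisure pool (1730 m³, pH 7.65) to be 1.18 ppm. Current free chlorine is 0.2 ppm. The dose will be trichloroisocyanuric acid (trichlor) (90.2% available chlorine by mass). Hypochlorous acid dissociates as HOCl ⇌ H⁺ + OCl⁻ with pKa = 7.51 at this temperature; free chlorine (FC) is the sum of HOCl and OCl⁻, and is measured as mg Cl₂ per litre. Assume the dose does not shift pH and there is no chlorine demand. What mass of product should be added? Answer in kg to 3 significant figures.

5.00 kg

Volume: 1730 m³ = 1,730,000 L.
[OCl⁻]/[HOCl] = 10^(pH − pKa) = 10^(7.65 − 7.51) = 1.38; fraction as HOCl = 1/(1 + 1.38) = 0.4201.
Free chlorine required for 1.18 ppm HOCl: 1.18 / 0.4201 = 2.809 ppm.
FC to add: 2.809 − 0.2 = 2.609 mg/L as Cl₂.
Cl₂ equivalent: 2.609 mg/L × 1,730,000 L = 4513 g.
Product at 90.2% available Cl: 4513 / 0.902 = 5004 g.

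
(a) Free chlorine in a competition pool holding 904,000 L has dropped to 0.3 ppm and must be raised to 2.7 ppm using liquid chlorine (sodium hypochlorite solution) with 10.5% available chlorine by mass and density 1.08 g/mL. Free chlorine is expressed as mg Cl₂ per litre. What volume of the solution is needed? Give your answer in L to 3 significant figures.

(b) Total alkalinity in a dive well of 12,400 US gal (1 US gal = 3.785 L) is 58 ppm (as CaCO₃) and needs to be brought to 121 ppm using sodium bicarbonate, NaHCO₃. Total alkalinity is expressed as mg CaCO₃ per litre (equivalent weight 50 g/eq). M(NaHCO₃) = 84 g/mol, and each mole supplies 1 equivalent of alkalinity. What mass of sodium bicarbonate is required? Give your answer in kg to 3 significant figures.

(a) 19.1 L; (b) 4.97 kg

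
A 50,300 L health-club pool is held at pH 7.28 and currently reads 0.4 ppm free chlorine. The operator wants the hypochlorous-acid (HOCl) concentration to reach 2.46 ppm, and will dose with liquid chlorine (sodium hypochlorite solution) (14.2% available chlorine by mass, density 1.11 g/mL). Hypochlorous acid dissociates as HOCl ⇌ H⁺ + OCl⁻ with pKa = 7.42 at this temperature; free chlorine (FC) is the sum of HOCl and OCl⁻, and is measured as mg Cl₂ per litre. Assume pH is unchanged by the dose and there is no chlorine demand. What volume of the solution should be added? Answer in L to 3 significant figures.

1.23 L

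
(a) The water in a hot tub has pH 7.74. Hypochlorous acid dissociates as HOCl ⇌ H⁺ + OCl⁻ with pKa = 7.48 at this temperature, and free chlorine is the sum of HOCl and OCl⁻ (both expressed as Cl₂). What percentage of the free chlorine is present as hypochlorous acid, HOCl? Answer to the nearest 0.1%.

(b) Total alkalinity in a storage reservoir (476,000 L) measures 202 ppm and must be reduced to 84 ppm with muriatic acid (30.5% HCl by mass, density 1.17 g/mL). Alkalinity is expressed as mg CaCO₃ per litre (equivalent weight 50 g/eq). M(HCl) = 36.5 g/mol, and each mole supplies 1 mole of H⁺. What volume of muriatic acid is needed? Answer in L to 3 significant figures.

(a) [OCl⁻]/[HOCl] = 10^(pH − pKa) = 10^(7.74 − 7.48) = 10^0.26 = 1.82.
(a) Fraction as HOCl = 1 / (1 + 1.82) = 0.3546.

(b) Alkalinity to neutralize: (202 − 84) = 118 mg/L as CaCO₃ × 476,000 L = 56,170 g as CaCO₃.
(b) Equivalents of H⁺ required: 56,170 ÷ 50 g/eq = 1123 eq = 1123 mol HCl.
(b) Mass of HCl: 1123 × 36.5 = 41,000 g.
(b) Mass of 30.5% solution: 41,000 / 0.305 = 134,400 g.
(b) Volume: 134,400 g ÷ 1.17 g/mL = 114,900 mL.

(a) 35.5%; (b) 115 L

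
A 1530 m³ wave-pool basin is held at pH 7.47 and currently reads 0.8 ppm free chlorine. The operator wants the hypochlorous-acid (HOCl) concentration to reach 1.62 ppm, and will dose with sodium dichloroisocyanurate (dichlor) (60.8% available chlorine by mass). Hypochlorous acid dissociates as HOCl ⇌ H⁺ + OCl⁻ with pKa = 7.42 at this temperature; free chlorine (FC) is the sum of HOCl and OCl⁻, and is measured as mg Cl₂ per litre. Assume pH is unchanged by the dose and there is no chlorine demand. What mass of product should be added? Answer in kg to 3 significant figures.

Volume: 1530 m³ = 1,530,000 L.
[OCl⁻]/[HOCl] = 10^(pH − pKa) = 10^(7.47 − 7.42) = 1.122; fraction as HOCl = 1/(1 + 1.122) = 0.4712.
Free chlorine required for 1.62 ppm HOCl: 1.62 / 0.4712 = 3.438 ppm.
FC to add: 3.438 − 0.8 = 2.638 mg/L as Cl₂.
Cl₂ equivalent: 2.638 mg/L × 1,530,000 L = 4036 g.
Product at 60.8% available Cl: 4036 / 0.608 = 6638 g.

6.64 kg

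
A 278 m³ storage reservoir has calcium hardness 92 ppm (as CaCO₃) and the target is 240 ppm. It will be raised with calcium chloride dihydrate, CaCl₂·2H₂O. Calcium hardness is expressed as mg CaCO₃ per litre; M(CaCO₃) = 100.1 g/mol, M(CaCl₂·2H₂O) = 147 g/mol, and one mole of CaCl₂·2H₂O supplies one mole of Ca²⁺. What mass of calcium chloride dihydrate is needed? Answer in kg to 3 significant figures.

60.4 kg

Volume: 278 m³ = 278,000 L.
Hardness to add: (240 − 92) = 148 mg/L as CaCO₃ × 278,000 L = 41,140 g as CaCO₃.
Moles of Ca²⁺ (1 mol Ca²⁺ ≡ 1 mol CaCO₃): 41,140 / 100.1 g/mol = 411 mol.
Mass of CaCl₂·2H₂O: 411 × 147 = 60,420 g.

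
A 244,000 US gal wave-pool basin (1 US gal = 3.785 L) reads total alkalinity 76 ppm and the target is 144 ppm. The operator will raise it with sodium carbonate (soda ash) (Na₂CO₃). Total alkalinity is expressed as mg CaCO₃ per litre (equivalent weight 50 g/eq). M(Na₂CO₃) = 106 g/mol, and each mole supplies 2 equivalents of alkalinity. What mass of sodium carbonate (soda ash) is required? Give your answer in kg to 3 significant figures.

66.6 kg

Volume: 244,000 US gal × 3.785 L/gal = 923,540 L.
Alkalinity to add: (144 − 76) = 68 mg/L as CaCO₃ × 923,540 L = 62,800 g as CaCO₃.
Equivalents: 62,800 g ÷ 50 g/eq = 1256 eq.
Each mole of Na₂CO₃ supplies 2 eq, so 1256 / 2 = 628 mol.
Mass: 628 mol × 106 g/mol = 66,570 g.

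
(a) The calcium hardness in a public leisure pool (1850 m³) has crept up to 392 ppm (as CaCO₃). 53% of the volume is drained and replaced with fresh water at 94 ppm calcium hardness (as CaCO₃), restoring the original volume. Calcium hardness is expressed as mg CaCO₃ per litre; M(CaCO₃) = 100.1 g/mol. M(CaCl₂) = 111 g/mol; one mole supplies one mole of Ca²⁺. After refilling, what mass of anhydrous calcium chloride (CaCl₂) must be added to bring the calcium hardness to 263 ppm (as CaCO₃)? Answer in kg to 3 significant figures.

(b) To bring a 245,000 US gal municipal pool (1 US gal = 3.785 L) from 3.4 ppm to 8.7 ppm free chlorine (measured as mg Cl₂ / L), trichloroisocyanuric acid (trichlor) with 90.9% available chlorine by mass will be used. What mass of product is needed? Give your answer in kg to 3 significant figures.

(a) 59.4 kg; (b) 5.41 kg

(a) Volume: 1850 m³ = 1,850,000 L.
(a) After draining 53% and refilling: 392 × 0.47 + 94 × 0.53 = 234.06 ppm.
(a) Deficit to target: 263 − 234.06 = 28.94 mg/L.
(a) As CaCO₃: 28.94 mg/L × 1,850,000 L = 53,540 g; ÷ 100.1 = 534.9 mol Ca²⁺.
(a) Mass: 534.9 × 111 = 59,370 g.

(b) Volume: 245,000 US gal × 3.785 L/gal = 927,325 L.
(b) Chlorine deficit: 8.7 − 3.4 = 5.3 ppm = 5.3 mg/L as Cl₂.
(b) Cl₂ equivalent needed: 5.3 mg/L × 927,325 L = 4,915,000 mg = 4915 g.
(b) Product at 90.9% available chlorine: 4915 / 0.909 = 5407 g.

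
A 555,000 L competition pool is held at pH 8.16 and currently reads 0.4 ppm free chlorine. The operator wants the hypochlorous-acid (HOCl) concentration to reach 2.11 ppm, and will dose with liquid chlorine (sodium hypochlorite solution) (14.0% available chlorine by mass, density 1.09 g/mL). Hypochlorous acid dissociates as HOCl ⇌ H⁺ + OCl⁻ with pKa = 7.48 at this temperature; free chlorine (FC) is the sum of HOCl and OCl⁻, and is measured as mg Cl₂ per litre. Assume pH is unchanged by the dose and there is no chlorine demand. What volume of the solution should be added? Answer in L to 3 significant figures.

42.9 L

[OCl⁻]/[HOCl] = 10^(pH − pKa) = 10^(8.16 − 7.48) = 4.786; fraction as HOCl = 1/(1 + 4.786) = 0.1728.
Free chlorine required for 2.11 ppm HOCl: 2.11 / 0.1728 = 12.21 ppm.
FC to add: 12.21 − 0.4 = 11.81 mg/L as Cl₂.
Cl₂ equivalent: 11.81 mg/L × 555,000 L = 6554 g.
Product at 14.0% available Cl: 6554 / 0.14 = 46,810 g.
Volume: 46,810 g ÷ 1.09 g/mL = 42,950 mL.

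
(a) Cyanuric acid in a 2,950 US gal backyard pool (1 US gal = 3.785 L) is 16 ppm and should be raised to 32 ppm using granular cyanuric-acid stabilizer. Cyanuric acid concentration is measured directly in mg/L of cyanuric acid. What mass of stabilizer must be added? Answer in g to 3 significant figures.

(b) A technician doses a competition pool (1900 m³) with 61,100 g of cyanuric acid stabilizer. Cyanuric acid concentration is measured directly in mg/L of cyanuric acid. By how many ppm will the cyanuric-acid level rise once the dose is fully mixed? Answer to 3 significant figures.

(a) Volume: 2,950 US gal × 3.785 L/gal = 11,166 L.
(a) CYA to add: (32 − 16) = 16 mg/L × 11,166 L = 178.7 g cyanuric acid.

(b) Volume: 1900 m³ = 1,900,000 L.
(b) Rise: 61,100 g / 1,900,000 L × 1000 = 32.16 mg/L.

(a) 179 g; (b) 32.2 ppm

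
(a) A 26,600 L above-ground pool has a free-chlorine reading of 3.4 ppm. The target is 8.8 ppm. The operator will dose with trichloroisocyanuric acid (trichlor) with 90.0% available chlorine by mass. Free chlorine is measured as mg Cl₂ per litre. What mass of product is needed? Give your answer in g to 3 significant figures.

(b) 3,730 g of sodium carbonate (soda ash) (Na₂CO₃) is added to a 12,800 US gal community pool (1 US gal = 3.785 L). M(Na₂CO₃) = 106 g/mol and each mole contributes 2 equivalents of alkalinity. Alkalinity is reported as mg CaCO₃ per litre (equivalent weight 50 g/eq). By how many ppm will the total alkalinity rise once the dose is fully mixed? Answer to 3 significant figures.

(a) 160 g; (b) 72.6 ppm

(a) Chlorine deficit: 8.8 − 3.4 = 5.4 ppm = 5.4 mg/L as Cl₂.
(a) Cl₂ equivalent needed: 5.4 mg/L × 26,600 L = 143,600 mg = 143.6 g.
(a) Product at 90.0% available chlorine: 143.6 / 0.9 = 159.6 g.

(b) Volume: 12,800 US gal × 3.785 L/gal = 48,448 L.
(b) Moles of Na₂CO₃: 3,730 g ÷ 106 g/mol = 35.19 mol → 70.38 eq of alkalinity.
(b) As CaCO₃: 70.38 eq × 50 g/eq = 3519 g.
(b) Rise: 3519 g / 48,448 L × 1000 = 72.63 mg/L.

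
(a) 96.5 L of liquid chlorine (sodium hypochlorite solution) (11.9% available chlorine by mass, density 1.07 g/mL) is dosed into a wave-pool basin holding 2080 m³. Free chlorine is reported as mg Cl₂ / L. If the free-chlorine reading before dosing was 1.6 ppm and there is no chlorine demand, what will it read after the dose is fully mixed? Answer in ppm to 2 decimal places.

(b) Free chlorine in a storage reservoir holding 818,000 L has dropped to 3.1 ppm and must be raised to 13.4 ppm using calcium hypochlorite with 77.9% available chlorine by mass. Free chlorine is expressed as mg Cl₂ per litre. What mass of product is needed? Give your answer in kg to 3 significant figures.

(a) 7.51 ppm; (b) 10.8 kg

(a) Volume: 2080 m³ = 2,080,000 L.
(a) Mass of solution: 96.5 L × 1000 mL/L × 1.07 g/mL = 103,300 g.
(a) Available chlorine delivered: 103,300 g × 0.119 = 12,290 g as Cl₂.
(a) Concentration rise: 12,290 g / 2,080,000 L = 5.907 mg/L = 5.91 ppm.
(a) Final FC: 1.6 + 5.91 = 7.51 ppm.

(b) Chlorine deficit: 13.4 − 3.1 = 10.3 ppm = 10.3 mg/L as Cl₂.
(b) Cl₂ equivalent needed: 10.3 mg/L × 818,000 L = 8,425,000 mg = 8425 g.
(b) Product at 77.9% available chlorine: 8425 / 0.779 = 10,820 g.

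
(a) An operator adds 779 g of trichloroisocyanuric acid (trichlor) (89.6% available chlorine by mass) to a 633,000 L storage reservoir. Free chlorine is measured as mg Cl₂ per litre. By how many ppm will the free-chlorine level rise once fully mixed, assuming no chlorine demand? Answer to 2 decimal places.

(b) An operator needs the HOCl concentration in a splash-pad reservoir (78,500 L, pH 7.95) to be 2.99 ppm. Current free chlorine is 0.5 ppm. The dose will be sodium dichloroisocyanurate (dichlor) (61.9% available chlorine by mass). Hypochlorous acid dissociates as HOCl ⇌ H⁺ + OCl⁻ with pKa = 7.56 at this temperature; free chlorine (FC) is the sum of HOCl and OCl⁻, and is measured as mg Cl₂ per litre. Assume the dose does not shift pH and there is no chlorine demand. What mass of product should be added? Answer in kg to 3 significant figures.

(a) 1.10 ppm; (b) 1.25 kg

(a) Available chlorine delivered: 779 g × 0.896 = 698 g as Cl₂.
(a) Concentration rise: 698 g / 633,000 L = 1.103 mg/L = 1.10 ppm.

(b) [OCl⁻]/[HOCl] = 10^(pH − pKa) = 10^(7.95 − 7.56) = 2.455; fraction as HOCl = 1/(1 + 2.455) = 0.2895.
(b) Free chlorine required for 2.99 ppm HOCl: 2.99 / 0.2895 = 10.33 ppm.
(b) FC to add: 10.33 − 0.5 = 9.83 mg/L as Cl₂.
(b) Cl₂ equivalent: 9.83 mg/L × 78,500 L = 771.6 g.
(b) Product at 61.9% available Cl: 771.6 / 0.619 = 1247 g.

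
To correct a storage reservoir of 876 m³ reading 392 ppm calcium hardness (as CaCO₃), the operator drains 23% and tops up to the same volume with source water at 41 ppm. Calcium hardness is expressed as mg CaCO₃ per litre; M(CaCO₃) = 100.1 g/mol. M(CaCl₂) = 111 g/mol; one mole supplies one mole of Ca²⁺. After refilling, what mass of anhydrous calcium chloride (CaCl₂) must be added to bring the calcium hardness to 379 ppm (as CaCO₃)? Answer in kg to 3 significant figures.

Volume: 876 m³ = 876,000 L.
After draining 23% and refilling: 392 × 0.77 + 41 × 0.23 = 311.27 ppm.
Deficit to target: 379 − 311.27 = 67.73 mg/L.
As CaCO₃: 67.73 mg/L × 876,000 L = 59,330 g; ÷ 100.1 = 592.7 mol Ca²⁺.
Mass: 592.7 × 111 = 65,790 g.

65.8 kg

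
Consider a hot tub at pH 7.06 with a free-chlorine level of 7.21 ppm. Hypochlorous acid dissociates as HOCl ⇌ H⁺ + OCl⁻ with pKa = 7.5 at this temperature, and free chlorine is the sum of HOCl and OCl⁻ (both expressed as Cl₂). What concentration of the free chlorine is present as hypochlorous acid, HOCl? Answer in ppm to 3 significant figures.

5.29 ppm

[OCl⁻]/[HOCl] = 10^(pH − pKa) = 10^(7.06 − 7.5) = 10^-0.44 = 0.3631.
Fraction as HOCl = 1 / (1 + 0.3631) = 0.7336.
HOCl = 0.7336 × 7.21 ppm = 5.289 ppm.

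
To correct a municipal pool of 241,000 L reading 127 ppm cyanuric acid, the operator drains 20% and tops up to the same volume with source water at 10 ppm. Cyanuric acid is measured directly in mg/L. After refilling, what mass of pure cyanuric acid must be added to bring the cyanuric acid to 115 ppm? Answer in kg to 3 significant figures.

2.75 kg

After draining 20% and refilling: 127 × 0.80 + 10 × 0.20 = 103.6 ppm.
Deficit to target: 115 − 103.6 = 11.4 mg/L.
Mass: 11.4 mg/L × 241,000 L = 2747 g cyanuric acid.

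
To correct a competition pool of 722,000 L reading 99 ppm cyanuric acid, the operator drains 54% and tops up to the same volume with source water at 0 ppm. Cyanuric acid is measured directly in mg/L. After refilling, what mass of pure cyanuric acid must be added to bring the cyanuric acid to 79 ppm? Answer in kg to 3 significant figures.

24.2 kg

After draining 54% and refilling: 99 × 0.46 + 0 × 0.54 = 45.54 ppm.
Deficit to target: 79 − 45.54 = 33.46 mg/L.
Mass: 33.46 mg/L × 722,000 L = 24,160 g cyanuric acid.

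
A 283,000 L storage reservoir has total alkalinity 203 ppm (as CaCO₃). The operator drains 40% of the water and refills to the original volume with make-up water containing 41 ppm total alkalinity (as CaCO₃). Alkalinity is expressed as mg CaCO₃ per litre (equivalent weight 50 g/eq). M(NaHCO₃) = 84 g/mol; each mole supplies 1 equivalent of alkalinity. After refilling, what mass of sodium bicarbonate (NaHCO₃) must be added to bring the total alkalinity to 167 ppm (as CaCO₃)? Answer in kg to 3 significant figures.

After draining 40% and refilling: 203 × 0.60 + 41 × 0.40 = 138.2 ppm.
Deficit to target: 167 − 138.2 = 28.8 mg/L.
As CaCO₃: 28.8 mg/L × 283,000 L = 8150 g; ÷ 50 g/eq ÷ 1 = 163 mol NaHCO₃.
Mass: 163 × 84 = 13,690 g.

13.7 kg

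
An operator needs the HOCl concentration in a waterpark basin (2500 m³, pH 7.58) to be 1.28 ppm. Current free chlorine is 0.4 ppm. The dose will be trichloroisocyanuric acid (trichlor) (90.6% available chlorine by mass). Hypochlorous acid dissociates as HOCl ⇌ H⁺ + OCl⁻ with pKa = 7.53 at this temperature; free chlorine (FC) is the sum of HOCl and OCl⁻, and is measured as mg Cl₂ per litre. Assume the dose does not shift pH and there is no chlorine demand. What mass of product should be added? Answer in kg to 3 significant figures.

6.39 kg

Volume: 2500 m³ = 2,500,000 L.
[OCl⁻]/[HOCl] = 10^(pH − pKa) = 10^(7.58 − 7.53) = 1.122; fraction as HOCl = 1/(1 + 1.122) = 0.4712.
Free chlorine required for 1.28 ppm HOCl: 1.28 / 0.4712 = 2.716 ppm.
FC to add: 2.716 − 0.4 = 2.316 mg/L as Cl₂.
Cl₂ equivalent: 2.316 mg/L × 2,500,000 L = 5790 g.
Product at 90.6% available Cl: 5790 / 0.906 = 6391 g.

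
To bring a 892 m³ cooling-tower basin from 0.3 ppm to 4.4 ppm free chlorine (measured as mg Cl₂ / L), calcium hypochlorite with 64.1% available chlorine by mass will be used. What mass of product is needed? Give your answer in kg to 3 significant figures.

5.71 kg

Volume: 892 m³ = 892,000 L.
Chlorine deficit: 4.4 − 0.3 = 4.1 ppm = 4.1 mg/L as Cl₂.
Cl₂ equivalent needed: 4.1 mg/L × 892,000 L = 3,657,000 mg = 3657 g.
Product at 64.1% available chlorine: 3657 / 0.641 = 5705 g.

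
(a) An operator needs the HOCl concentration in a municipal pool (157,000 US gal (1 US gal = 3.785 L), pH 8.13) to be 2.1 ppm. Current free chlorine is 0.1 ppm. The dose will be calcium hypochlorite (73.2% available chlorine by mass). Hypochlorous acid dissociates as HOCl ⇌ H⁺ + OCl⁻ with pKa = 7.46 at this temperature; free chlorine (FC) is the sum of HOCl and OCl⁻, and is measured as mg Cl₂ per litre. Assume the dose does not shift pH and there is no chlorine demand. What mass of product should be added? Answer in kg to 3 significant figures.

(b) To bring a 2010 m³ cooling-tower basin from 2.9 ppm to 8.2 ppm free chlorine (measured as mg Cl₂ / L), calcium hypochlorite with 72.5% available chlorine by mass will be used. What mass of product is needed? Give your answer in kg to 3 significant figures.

(a) 9.60 kg; (b) 14.7 kg

(a) Volume: 157,000 US gal × 3.785 L/gal = 594,245 L.
(a) [OCl⁻]/[HOCl] = 10^(pH − pKa) = 10^(8.13 − 7.46) = 4.677; fraction as HOCl = 1/(1 + 4.677) = 0.1761.
(a) Free chlorine required for 2.1 ppm HOCl: 2.1 / 0.1761 = 11.92 ppm.
(a) FC to add: 11.92 − 0.1 = 11.82 mg/L as Cl₂.
(a) Cl₂ equivalent: 11.82 mg/L × 594,245 L = 7025 g.
(a) Product at 73.2% available Cl: 7025 / 0.732 = 9598 g.

(b) Volume: 2010 m³ = 2,010,000 L.
(b) Chlorine deficit: 8.2 − 2.9 = 5.3 ppm = 5.3 mg/L as Cl₂.
(b) Cl₂ equivalent needed: 5.3 mg/L × 2,010,000 L = 10,650,000 mg = 10,650 g.
(b) Product at 72.5% available chlorine: 10,650 / 0.725 = 14,690 g.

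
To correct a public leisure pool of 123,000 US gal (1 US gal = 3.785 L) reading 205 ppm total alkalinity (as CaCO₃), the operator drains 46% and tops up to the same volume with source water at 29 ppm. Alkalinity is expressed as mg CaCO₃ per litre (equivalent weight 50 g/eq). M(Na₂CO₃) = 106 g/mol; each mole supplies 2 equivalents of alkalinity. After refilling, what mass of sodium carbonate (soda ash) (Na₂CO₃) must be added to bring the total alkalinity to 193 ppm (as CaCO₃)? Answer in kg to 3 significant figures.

Volume: 123,000 US gal × 3.785 L/gal = 465,555 L.
After draining 46% and refilling: 205 × 0.54 + 29 × 0.46 = 124.04 ppm.
Deficit to target: 193 − 124.04 = 68.96 mg/L.
As CaCO₃: 68.96 mg/L × 465,555 L = 32,100 g; ÷ 50 g/eq ÷ 2 = 321 mol Na₂CO₃.
Mass: 321 × 106 = 34,030 g.

34.0 kg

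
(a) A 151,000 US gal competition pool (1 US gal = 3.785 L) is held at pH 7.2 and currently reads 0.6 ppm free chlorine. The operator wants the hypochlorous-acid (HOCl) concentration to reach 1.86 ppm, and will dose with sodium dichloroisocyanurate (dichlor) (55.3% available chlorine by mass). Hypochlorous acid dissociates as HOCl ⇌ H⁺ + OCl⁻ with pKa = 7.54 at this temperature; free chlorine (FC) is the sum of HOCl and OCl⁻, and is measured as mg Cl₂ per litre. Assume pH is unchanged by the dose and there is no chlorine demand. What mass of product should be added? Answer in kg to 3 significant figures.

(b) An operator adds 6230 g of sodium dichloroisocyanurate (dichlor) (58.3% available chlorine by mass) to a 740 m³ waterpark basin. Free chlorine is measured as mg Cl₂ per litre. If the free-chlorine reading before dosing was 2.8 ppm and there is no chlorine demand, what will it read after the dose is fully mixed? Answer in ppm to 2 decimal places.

(a) 2.18 kg; (b) 7.71 ppm

(a) Volume: 151,000 US gal × 3.785 L/gal = 571,535 L.
(a) [OCl⁻]/[HOCl] = 10^(pH − pKa) = 10^(7.2 − 7.54) = 0.4571; fraction as HOCl = 1/(1 + 0.4571) = 0.6863.
(a) Free chlorine required for 1.86 ppm HOCl: 1.86 / 0.6863 = 2.71 ppm.
(a) FC to add: 2.71 − 0.6 = 2.11 mg/L as Cl₂.
(a) Cl₂ equivalent: 2.11 mg/L × 571,535 L = 1206 g.
(a) Product at 55.3% available Cl: 1206 / 0.553 = 2181 g.

(b) Volume: 740 m³ = 740,000 L.
(b) Available chlorine delivered: 6230 g × 0.583 = 3632 g as Cl₂.
(b) Concentration rise: 3632 g / 740,000 L = 4.908 mg/L = 4.91 ppm.
(b) Final FC: 2.8 + 4.91 = 7.71 ppm.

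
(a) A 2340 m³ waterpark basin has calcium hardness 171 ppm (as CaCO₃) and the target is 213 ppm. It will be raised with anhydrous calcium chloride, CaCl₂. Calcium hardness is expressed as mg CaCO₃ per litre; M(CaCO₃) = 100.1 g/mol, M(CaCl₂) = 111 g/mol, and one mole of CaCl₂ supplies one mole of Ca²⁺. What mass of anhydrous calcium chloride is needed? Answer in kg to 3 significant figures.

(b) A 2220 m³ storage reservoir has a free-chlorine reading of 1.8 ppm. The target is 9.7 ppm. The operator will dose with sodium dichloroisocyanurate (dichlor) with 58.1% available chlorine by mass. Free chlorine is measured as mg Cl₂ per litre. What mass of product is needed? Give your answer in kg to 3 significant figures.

(a) Volume: 2340 m³ = 2,340,000 L.
(a) Hardness to add: (213 − 171) = 42 mg/L as CaCO₃ × 2,340,000 L = 98,280 g as CaCO₃.
(a) Moles of Ca²⁺ (1 mol Ca²⁺ ≡ 1 mol CaCO₃): 98,280 / 100.1 g/mol = 981.8 mol.
(a) Mass of CaCl₂: 981.8 × 111 = 109,000 g.

(b) Volume: 2220 m³ = 2,220,000 L.
(b) Chlorine deficit: 9.7 − 1.8 = 7.9 ppm = 7.9 mg/L as Cl₂.
(b) Cl₂ equivalent needed: 7.9 mg/L × 2,220,000 L = 17,540,000 mg = 17,540 g.
(b) Product at 58.1% available chlorine: 17,540 / 0.581 = 30,190 g.

(a) 109 kg; (b) 30.2 kg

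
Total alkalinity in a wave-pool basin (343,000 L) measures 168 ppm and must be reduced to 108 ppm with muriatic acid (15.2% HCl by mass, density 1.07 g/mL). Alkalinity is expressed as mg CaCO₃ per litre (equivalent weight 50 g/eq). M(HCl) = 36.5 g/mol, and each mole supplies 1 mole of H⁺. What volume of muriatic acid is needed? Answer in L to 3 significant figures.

92.4 L

Alkalinity to neutralize: (168 − 108) = 60 mg/L as CaCO₃ × 343,000 L = 20,580 g as CaCO₃.
Equivalents of H⁺ required: 20,580 ÷ 50 g/eq = 411.6 eq = 411.6 mol HCl.
Mass of HCl: 411.6 × 36.5 = 15,020 g.
Mass of 15.2% solution: 15,020 / 0.152 = 98,840 g.
Volume: 98,840 g ÷ 1.07 g/mL = 92,370 mL.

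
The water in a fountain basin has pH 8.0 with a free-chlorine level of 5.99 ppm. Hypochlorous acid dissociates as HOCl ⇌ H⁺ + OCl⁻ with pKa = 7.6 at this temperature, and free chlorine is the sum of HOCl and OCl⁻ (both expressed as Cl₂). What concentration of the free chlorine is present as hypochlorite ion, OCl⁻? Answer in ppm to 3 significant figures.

[OCl⁻]/[HOCl] = 10^(pH − pKa) = 10^(8.0 − 7.6) = 10^0.40 = 2.512.
Fraction as HOCl = 1 / (1 + 2.512) = 0.2847.
OCl⁻ = (1 − 0.2847) × 5.99 ppm = 4.284 ppm.

4.28 ppm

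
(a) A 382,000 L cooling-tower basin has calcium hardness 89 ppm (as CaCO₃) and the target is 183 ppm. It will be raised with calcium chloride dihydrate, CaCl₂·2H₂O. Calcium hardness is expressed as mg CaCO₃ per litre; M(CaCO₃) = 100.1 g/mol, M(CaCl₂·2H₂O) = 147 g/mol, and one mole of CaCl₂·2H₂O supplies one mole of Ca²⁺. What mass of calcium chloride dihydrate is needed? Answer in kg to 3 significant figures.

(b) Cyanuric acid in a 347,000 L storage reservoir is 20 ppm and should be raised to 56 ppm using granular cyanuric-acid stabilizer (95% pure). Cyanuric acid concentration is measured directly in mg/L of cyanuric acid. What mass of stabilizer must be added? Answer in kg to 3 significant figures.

(a) 52.7 kg; (b) 13.1 kg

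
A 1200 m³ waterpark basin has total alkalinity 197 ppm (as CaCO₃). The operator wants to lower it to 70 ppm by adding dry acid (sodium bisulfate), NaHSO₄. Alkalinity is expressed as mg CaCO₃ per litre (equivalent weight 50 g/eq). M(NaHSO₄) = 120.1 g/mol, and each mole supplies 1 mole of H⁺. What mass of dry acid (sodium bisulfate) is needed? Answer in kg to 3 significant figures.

Volume: 1200 m³ = 1,200,000 L.
Alkalinity to neutralize: (197 − 70) = 127 mg/L as CaCO₃ × 1,200,000 L = 152,400 g as CaCO₃.
Equivalents of H⁺ required: 152,400 ÷ 50 g/eq = 3048 eq = 3048 mol NaHSO₄.
Mass of NaHSO₄: 3048 × 120.1 = 366,100 g.

366 kg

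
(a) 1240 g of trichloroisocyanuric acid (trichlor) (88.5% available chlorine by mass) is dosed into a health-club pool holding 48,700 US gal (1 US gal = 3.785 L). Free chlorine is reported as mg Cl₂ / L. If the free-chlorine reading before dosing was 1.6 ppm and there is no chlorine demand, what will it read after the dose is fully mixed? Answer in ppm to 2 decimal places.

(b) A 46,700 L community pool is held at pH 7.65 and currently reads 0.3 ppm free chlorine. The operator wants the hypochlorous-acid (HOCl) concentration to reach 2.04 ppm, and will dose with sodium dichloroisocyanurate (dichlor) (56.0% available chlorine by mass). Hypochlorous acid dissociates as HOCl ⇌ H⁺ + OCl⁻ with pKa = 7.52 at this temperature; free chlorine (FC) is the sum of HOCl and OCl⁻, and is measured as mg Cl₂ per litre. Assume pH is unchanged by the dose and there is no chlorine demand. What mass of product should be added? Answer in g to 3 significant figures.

(a) 7.55 ppm; (b) 375 g

(a) Volume: 48,700 US gal × 3.785 L/gal = 184,330 L.
(a) Available chlorine delivered: 1240 g × 0.885 = 1097 g as Cl₂.
(a) Concentration rise: 1097 g / 184,330 L = 5.953 mg/L = 5.95 ppm.
(a) Final FC: 1.6 + 5.95 = 7.55 ppm.

(b) [OCl⁻]/[HOCl] = 10^(pH − pKa) = 10^(7.65 − 7.52) = 1.349; fraction as HOCl = 1/(1 + 1.349) = 0.4257.
(b) Free chlorine required for 2.04 ppm HOCl: 2.04 / 0.4257 = 4.792 ppm.
(b) FC to add: 4.792 − 0.3 = 4.492 mg/L as Cl₂.
(b) Cl₂ equivalent: 4.492 mg/L × 46,700 L = 209.8 g.
(b) Product at 56.0% available Cl: 209.8 / 0.56 = 374.6 g.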